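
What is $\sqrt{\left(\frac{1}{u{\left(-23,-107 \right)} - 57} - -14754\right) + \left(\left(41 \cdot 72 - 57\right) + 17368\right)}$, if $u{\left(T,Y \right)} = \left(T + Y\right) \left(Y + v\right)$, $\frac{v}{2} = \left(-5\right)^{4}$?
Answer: $\frac{\sqrt{773733201986706}}{148647} \approx 187.13$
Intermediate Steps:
$v = 1250$ ($v = 2 \left(-5\right)^{4} = 2 \cdot 625 = 1250$)
$u{\left(T,Y \right)} = \left(1250 + Y\right) \left(T + Y\right)$ ($u{\left(T,Y \right)} = \left(T + Y\right) \left(Y + 1250\right) = \left(T + Y\right) \left(1250 + Y\right) = \left(1250 + Y\right) \left(T + Y\right)$)
$\sqrt{\left(\frac{1}{u{\left(-23,-107 \right)} - 57} - -14754\right) + \left(\left(41 \cdot 72 - 57\right) + 17368\right)} = \sqrt{\left(\frac{1}{\left(\left(-107\right)^{2} + 1250 \left(-23\right) + 1250 \left(-107\right) - -2461\right) - 57} - -14754\right) + \left(\left(41 \cdot 72 - 57\right) + 17368\right)} = \sqrt{\left(\frac{1}{\left(11449 - 28750 - 133750 + 2461\right) - 57} + 14754\right) + \left(\left(2952 - 57\right) + 17368\right)} = \sqrt{\left(\frac{1}{-148590 - 57} + 14754\right) + \left(2895 + 17368\right)} = \sqrt{\left(\frac{1}{-148647} + 14754\right) + 20263} = \sqrt{\left(- \frac{1}{148647} + 14754\right) + 20263} = \sqrt{\frac{2193137837}{148647} + 20263} = \sqrt{\frac{5205171998}{148647}} = \frac{\sqrt{773733201986706}}{148647}$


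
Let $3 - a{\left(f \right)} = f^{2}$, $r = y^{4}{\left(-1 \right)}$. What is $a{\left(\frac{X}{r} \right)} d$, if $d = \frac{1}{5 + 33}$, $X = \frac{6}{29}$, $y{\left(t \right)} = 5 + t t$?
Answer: $\frac{117713087}{1491032448} \approx 0.078947$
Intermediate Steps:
$y{\left(t \right)} = 5 + t^{2}$
$X = \frac{6}{29}$ ($X = 6 \cdot \frac{1}{29} = \frac{6}{29} \approx 0.2069$)
$d = \frac{1}{38} \approx 0.026316$
$r = 1296$ ($r = \left(5 + \left(-1\right)^{2}\right)^{4} = \left(5 + 1\right)^{4} = 6^{4} = 1296$)
$a{\left(f \right)} = 3 - f^{2}$
$a{\left(\frac{X}{r} \right)} d = \left(3 - \left(\frac{6}{29 \cdot 1296}\right)^{2}\right) \frac{1}{38} = \left(3 - \left(\frac{6}{29} \cdot \frac{1}{1296}\right)^{2}\right) \frac{1}{38} = \left(3 - \left(\frac{1}{6264}\right)^{2}\right) \frac{1}{38} = \left(3 - \frac{1}{39237696}\right) \frac{1}{38} = \frac{117713087}{39237696} \cdot \frac{1}{38} = \frac{117713087}{1491032448}$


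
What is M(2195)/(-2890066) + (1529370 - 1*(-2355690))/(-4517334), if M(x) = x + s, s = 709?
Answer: -936766512658/1087949450337 ≈ -0.86104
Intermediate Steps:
M(x) = 709 + x (M(x) = x + 709 = 709 + x)
M(2195)/(-2890066) + (1529370 - 1*(-2355690))/(-4517334) = (709 + 2195)/(-2890066) + (1529370 - 1*(-2355690))/(-4517334) = 2904*(-1/2890066) + (1529370 + 2355690)*(-1/4517334) = -1452/1445033 + 3885060*(-1/4517334) = -1452/1445033 - 647510/752889 = -936766512658/1087949450337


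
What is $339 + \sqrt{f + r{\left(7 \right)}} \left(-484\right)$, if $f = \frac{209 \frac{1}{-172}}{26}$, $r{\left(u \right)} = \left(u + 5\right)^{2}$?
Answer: $339 - \frac{121 \sqrt{719722562}}{559} \approx -5468.1$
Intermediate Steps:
$r{\left(u \right)} = \left(5 + u\right)^{2}$
$f = - \frac{209}{4472}$ ($f = 209 \left(- \frac{1}{172}\right) \frac{1}{26} = \left(- \frac{209}{172}\right) \frac{1}{26} = - \frac{209}{4472} \approx -0.046735$)
$339 + \sqrt{f + r{\left(7 \right)}} \left(-484\right) = 339 + \sqrt{- \frac{209}{4472} + \left(5 + 7\right)^{2}} \left(-484\right) = 339 + \sqrt{- \frac{209}{4472} + 12^{2}} \left(-484\right) = 339 + \sqrt{- \frac{209}{4472} + 144} \left(-484\right) = 339 + \sqrt{\frac{643759}{4472}} \left(-484\right) = 339 + \frac{\sqrt{719722562}}{2236} \left(-484\right) = 339 - \frac{121 \sqrt{719722562}}{559}$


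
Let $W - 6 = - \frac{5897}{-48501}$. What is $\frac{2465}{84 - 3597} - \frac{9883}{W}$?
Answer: $- \frac{1684637066374}{1043020239} \approx -1615.2$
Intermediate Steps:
$W = \frac{296903}{48501}$ ($W = 6 - \frac{5897}{-48501} = 6 - - \frac{5897}{48501} = 6 + \frac{5897}{48501} = \frac{296903}{48501} \approx 6.1216$)
$\frac{2465}{84 - 3597} - \frac{9883}{W} = \frac{2465}{84 - 3597} - \frac{9883}{\frac{296903}{48501}} = \frac{2465}{84 - 3597} - \frac{479335383}{296903} = \frac{2465}{-3513} - \frac{479335383}{296903} = 2465 \left(- \frac{1}{3513}\right) - \frac{479335383}{296903} = - \frac{2465}{3513} - \frac{479335383}{296903} = - \frac{1684637066374}{1043020239}$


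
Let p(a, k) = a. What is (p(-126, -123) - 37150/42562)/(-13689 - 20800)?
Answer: 2699981/733960409 ≈ 0.0036786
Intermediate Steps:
(p(-126, -123) - 37150/42562)/(-13689 - 20800) = (-126 - 37150/42562)/(-13689 - 20800) = (-126 - 37150*1/42562)/(-34489) = (-126 - 18575/21281)*(-1/34489) = -2699981/21281*(-1/34489) = 2699981/733960409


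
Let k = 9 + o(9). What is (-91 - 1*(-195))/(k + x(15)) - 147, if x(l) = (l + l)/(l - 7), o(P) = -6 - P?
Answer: -1739/9 ≈ -193.22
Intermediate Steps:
x(l) = 2*l/(-7 + l) (x(l) = (2*l)/(-7 + l) = 2*l/(-7 + l))
k = -6 (k = 9 + (-6 - 1*9) = 9 + (-6 - 9) = 9 - 15 = -6)
(-91 - 1*(-195))/(k + x(15)) - 147 = (-91 - 1*(-195))/(-6 + 2*15/(-7 + 15)) - 147 = (-91 + 195)/(-6 + 2*15/8) - 147 = 104/(-6 + 2*15*(⅛)) - 147 = 104/(-6 + 15/4) - 147 = 104/(-9/4) - 147 = 104*(-4/9) - 147 = -416/9 - 147 = -1739/9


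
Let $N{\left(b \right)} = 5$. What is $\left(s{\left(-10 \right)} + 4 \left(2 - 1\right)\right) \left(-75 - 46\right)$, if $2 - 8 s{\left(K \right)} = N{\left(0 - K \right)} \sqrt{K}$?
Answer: $- \frac{2057}{4} + \frac{605 i \sqrt{10}}{8} \approx -514.25 + 239.15 i$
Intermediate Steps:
$s{\left(K \right)} = \frac{1}{4} - \frac{5 \sqrt{K}}{8}$
$\left(s{\left(-10 \right)} + 4 \left(2 - 1\right)\right) \left(-75 - 46\right) = \left(\left(\frac{1}{4} - \frac{5 \sqrt{-10}}{8}\right) + 4 \left(2 - 1\right)\right) \left(-75 - 46\right) = \left(\left(\frac{1}{4} - \frac{5 i \sqrt{10}}{8}\right) + 4 \cdot 1\right) \left(-75 - 46\right) = \left(\left(\frac{1}{4} - \frac{5 i \sqrt{10}}{8}\right) + 4\right) \left(-121\right) = \left(\frac{17}{4} - \frac{5 i \sqrt{10}}{8}\right) \left(-121\right) = - \frac{2057}{4} + \frac{605 i \sqrt{10}}{8}$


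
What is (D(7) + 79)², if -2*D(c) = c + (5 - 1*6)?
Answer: 5776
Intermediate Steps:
D(c) = ½ - c/2 (D(c) = -(c + (5 - 1*6))/2 = -(c + (5 - 6))/2 = -(c - 1)/2 = -(-1 + c)/2 = ½ - c/2)
(D(7) + 79)² = ((½ - ½*7) + 79)² = ((½ - 7/2) + 79)² = (-3 + 79)² = 76² = 5776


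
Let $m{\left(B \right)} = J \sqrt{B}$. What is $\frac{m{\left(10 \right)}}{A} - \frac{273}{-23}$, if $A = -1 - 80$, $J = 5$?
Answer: $\frac{273}{23} - \frac{5 \sqrt{10}}{81} \approx 11.674$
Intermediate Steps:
$A = -81$ ($A = -1 - 80 = -81$)
$m{\left(B \right)} = 5 \sqrt{B}$
$\frac{m{\left(10 \right)}}{A} - \frac{273}{-23} = \frac{5 \sqrt{10}}{-81} - \frac{273}{-23} = 5 \sqrt{10} \left(- \frac{1}{81}\right) - - \frac{273}{23} = - \frac{5 \sqrt{10}}{81} + \frac{273}{23} = \frac{273}{23} - \frac{5 \sqrt{10}}{81}$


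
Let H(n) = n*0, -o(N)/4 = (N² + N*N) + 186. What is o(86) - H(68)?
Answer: -59912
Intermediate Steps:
o(N) = -744 - 8*N² (o(N) = -4*((N² + N*N) + 186) = -4*((N² + N²) + 186) = -4*(2*N² + 186) = -4*(186 + 2*N²) = -744 - 8*N²)
H(n) = 0
o(86) - H(68) = (-744 - 8*86²) - 1*0 = (-744 - 8*7396) + 0 = (-744 - 59168) + 0 = -59912 + 0 = -59912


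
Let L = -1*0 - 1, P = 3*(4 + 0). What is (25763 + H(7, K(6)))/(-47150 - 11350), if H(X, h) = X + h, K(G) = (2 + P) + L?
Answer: -25783/58500 ≈ -0.44073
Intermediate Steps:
P = 12 (P = 3*4 = 12)
L = -1 (L = 0 - 1 = -1)
K(G) = 13 (K(G) = (2 + 12) - 1 = 14 - 1 = 13)
(25763 + H(7, K(6)))/(-47150 - 11350) = (25763 + (7 + 13))/(-47150 - 11350) = (25763 + 20)/(-58500) = 25783*(-1/58500) = -25783/58500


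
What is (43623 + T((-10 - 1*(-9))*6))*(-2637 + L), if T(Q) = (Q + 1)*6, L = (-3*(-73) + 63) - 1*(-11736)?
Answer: 408945933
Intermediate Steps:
L = 12018 (L = (219 + 63) + 11736 = 282 + 11736 = 12018)
T(Q) = 6 + 6*Q (T(Q) = (1 + Q)*6 = 6 + 6*Q)
(43623 + T((-10 - 1*(-9))*6))*(-2637 + L) = (43623 + (6 + 6*((-10 - 1*(-9))*6)))*(-2637 + 12018) = (43623 + (6 + 6*((-10 + 9)*6)))*9381 = (43623 + (6 + 6*(-1*6)))*9381 = (43623 + (6 + 6*(-6)))*9381 = (43623 + (6 - 36))*9381 = (43623 - 30)*9381 = 43593*9381 = 408945933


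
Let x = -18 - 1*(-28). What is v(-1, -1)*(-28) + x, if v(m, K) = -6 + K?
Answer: 206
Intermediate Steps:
x = 10 (x = -18 + 28 = 10)
v(-1, -1)*(-28) + x = (-6 - 1)*(-28) + 10 = -7*(-28) + 10 = 196 + 10 = 206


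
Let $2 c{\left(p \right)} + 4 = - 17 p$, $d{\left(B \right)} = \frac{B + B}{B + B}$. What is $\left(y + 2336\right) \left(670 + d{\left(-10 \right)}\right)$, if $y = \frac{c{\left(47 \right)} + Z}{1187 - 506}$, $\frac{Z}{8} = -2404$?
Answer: $\frac{702842305}{454} \approx 1.5481 \cdot 10^{6}$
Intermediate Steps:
$Z = -19232$ ($Z = 8 \left(-2404\right) = -19232$)
$d{\left(B \right)} = 1$ ($d{\left(B \right)} = \frac{2 B}{2 B} = 2 B \frac{1}{2 B} = 1$)
$c{\left(p \right)} = -2 - \frac{17 p}{2}$ ($c{\left(p \right)} = -2 + \frac{\left(-17\right) p}{2} = -2 - \frac{17 p}{2}$)
$y = - \frac{13089}{454}$ ($y = \frac{\left(-2 - \frac{799}{2}\right) - 19232}{1187 - 506} = \frac{\left(-2 - \frac{799}{2}\right) - 19232}{681} = \left(- \frac{803}{2} - 19232\right) \frac{1}{681} = \left(- \frac{39267}{2}\right) \frac{1}{681} = - \frac{13089}{454} \approx -28.83$)
$\left(y + 2336\right) \left(670 + d{\left(-10 \right)}\right) = \left(- \frac{13089}{454} + 2336\right) \left(670 + 1\right) = \frac{1047455}{454} \cdot 671 = \frac{702842305}{454}$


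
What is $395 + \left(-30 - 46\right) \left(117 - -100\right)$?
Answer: $-16097$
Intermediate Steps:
$395 + \left(-30 - 46\right) \left(117 - -100\right) = 395 + \left(-30 - 46\right) \left(117 + 100\right) = 395 - 16492 = -16097$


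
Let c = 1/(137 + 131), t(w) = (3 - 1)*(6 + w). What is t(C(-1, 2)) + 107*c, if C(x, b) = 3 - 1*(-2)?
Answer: 6003/268 ≈ 22.399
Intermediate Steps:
C(x, b) = 5 (C(x, b) = 3 + 2 = 5)
t(w) = 12 + 2*w (t(w) = 2*(6 + w) = 12 + 2*w)
c = 1/268 ≈ 0.0037313
t(C(-1, 2)) + 107*c = (12 + 2*5) + 107*(1/268) = (12 + 10) + 107/268 = 22 + 107/268 = 6003/268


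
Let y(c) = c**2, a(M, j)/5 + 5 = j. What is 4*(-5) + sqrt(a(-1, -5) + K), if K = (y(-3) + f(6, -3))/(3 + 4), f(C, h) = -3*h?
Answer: -20 + 2*I*sqrt(581)/7 ≈ -20.0 + 6.8868*I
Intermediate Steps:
a(M, j) = -25 + 5*j
K = 18/7 (K = ((-3)**2 - 3*(-3))/(3 + 4) = (9 + 9)/7 = 18*(1/7) = 18/7 ≈ 2.5714)
4*(-5) + sqrt(a(-1, -5) + K) = 4*(-5) + sqrt((-25 + 5*(-5)) + 18/7) = -20 + sqrt((-25 - 25) + 18/7) = -20 + sqrt(-50 + 18/7) = -20 + sqrt(-332/7) = -20 + 2*I*sqrt(581)/7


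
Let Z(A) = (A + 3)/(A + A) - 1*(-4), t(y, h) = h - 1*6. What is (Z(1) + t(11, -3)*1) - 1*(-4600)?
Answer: 4597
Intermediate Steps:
t(y, h) = -6 + h (t(y, h) = h - 6 = -6 + h)
Z(A) = 4 + (3 + A)/(2*A) (Z(A) = (3 + A)/((2*A)) + 4 = (3 + A)*(1/(2*A)) + 4 = (3 + A)/(2*A) + 4 = 4 + (3 + A)/(2*A))
(Z(1) + t(11, -3)*1) - 1*(-4600) = ((3/2)*(1 + 3*1)/1 + (-6 - 3)*1) - 1*(-4600) = ((3/2)*1*(1 + 3) - 9*1) + 4600 = ((3/2)*1*4 - 9) + 4600 = (6 - 9) + 4600 = -3 + 4600 = 4597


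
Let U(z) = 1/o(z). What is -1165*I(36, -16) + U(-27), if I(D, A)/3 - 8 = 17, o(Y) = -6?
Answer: -524251/6 ≈ -87375.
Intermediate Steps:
I(D, A) = 75 (I(D, A) = 24 + 3*17 = 24 + 51 = 75)
U(z) = -⅙ (U(z) = 1/(-6) = -⅙)
-1165*I(36, -16) + U(-27) = -1165*75 - ⅙ = -87375 - ⅙ = -524251/6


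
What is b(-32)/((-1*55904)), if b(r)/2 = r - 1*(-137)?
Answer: -105/27952 ≈ -0.0037564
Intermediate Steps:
b(r) = 274 + 2*r (b(r) = 2*(r - 1*(-137)) = 2*(r + 137) = 2*(137 + r) = 274 + 2*r)
b(-32)/((-1*55904)) = (274 + 2*(-32))/((-1*55904)) = (274 - 64)/(-55904) = 210*(-1/55904) = -105/27952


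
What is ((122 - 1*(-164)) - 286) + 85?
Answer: 85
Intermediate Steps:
((122 - 1*(-164)) - 286) + 85 = ((122 + 164) - 286) + 85 = (286 - 286) + 85 = 0 + 85 = 85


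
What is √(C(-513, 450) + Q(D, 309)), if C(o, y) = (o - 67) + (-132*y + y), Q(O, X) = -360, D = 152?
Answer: I*√59890 ≈ 244.72*I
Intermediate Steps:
C(o, y) = -67 + o - 131*y (C(o, y) = (-67 + o) - 131*y = -67 + o - 131*y)
√(C(-513, 450) + Q(D, 309)) = √((-67 - 513 - 131*450) - 360) = √((-67 - 513 - 58950) - 360) = √(-59530 - 360) = √(-59890) = I*√59890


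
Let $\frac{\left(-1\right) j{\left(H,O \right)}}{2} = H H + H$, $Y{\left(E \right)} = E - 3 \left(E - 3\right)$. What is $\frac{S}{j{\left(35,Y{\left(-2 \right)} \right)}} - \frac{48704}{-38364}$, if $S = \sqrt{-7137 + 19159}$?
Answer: $\frac{12176}{9591} - \frac{\sqrt{12022}}{2520} \approx 1.226$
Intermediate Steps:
$Y{\left(E \right)} = 9 - 2 E$ ($Y{\left(E \right)} = E - 3 \left(-3 + E\right) = E - \left(-9 + 3 E\right) = 9 - 2 E$)
$j{\left(H,O \right)} = - 2 H - 2 H^{2}$ ($j{\left(H,O \right)} = - 2 \left(H H + H\right) = - 2 \left(H^{2} + H\right) = - 2 \left(H + H^{2}\right) = - 2 H - 2 H^{2}$)
$S = \sqrt{12022} \approx 109.64$
$\frac{S}{j{\left(35,Y{\left(-2 \right)} \right)}} - \frac{48704}{-38364} = \frac{\sqrt{12022}}{\left(-2\right) 35 \left(1 + 35\right)} - \frac{48704}{-38364} = \frac{\sqrt{12022}}{\left(-2\right) 35 \cdot 36} - - \frac{12176}{9591} = \frac{\sqrt{12022}}{-2520} + \frac{12176}{9591} = \sqrt{12022} \left(- \frac{1}{2520}\right) + \frac{12176}{9591} = - \frac{\sqrt{12022}}{2520} + \frac{12176}{9591} = \frac{12176}{9591} - \frac{\sqrt{12022}}{2520}$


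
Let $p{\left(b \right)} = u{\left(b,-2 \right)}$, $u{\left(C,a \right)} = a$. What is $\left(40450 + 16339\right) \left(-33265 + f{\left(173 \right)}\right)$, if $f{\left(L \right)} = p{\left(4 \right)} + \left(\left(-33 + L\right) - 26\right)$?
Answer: $-1882725717$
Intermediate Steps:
$p{\left(b \right)} = -2$
$f{\left(L \right)} = -61 + L$ ($f{\left(L \right)} = -2 + \left(\left(-33 + L\right) - 26\right) = -2 + \left(-59 + L\right) = -61 + L$)
$\left(40450 + 16339\right) \left(-33265 + f{\left(173 \right)}\right) = \left(40450 + 16339\right) \left(-33265 + \left(-61 + 173\right)\right) = 56789 \left(-33265 + 112\right) = 56789 \left(-33153\right) = -1882725717$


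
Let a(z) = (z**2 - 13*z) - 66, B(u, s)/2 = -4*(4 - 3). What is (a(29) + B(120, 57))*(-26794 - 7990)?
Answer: -13565760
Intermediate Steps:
B(u, s) = -8 (B(u, s) = 2*(-4*(4 - 3)) = 2*(-4*1) = 2*(-4) = -8)
a(z) = -66 + z**2 - 13*z
(a(29) + B(120, 57))*(-26794 - 7990) = ((-66 + 29**2 - 13*29) - 8)*(-26794 - 7990) = ((-66 + 841 - 377) - 8)*(-34784) = (398 - 8)*(-34784) = 390*(-34784) = -13565760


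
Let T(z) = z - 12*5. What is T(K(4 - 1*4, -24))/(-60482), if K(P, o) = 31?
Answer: 29/60482 ≈ 0.00047948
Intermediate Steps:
T(z) = -60 + z (T(z) = z - 60 = -60 + z)
T(K(4 - 1*4, -24))/(-60482) = (-60 + 31)/(-60482) = -29*(-1/60482) = 29/60482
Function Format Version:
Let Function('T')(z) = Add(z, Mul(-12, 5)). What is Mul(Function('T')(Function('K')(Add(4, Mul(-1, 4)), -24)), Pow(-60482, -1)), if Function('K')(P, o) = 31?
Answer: Rational(29, 60482) ≈ 0.00047948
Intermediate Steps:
Function('T')(z) = Add(-60, z) (Function('T')(z) = Add(z, -60) = Add(-60, z))
Mul(Function('T')(Function('K')(Add(4, Mul(-1, 4)), -24)), Pow(-60482, -1)) = Mul(Add(-60, 31), Pow(-60482, -1)) = Mul(-29, Rational(-1, 60482)) = Rational(29, 60482)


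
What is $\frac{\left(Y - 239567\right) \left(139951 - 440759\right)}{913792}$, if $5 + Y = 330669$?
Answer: $- \frac{3425338297}{114224} \approx -29988.0$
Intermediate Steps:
$Y = 330664$ ($Y = -5 + 330669 = 330664$)
$\frac{\left(Y - 239567\right) \left(139951 - 440759\right)}{913792} = \frac{\left(330664 - 239567\right) \left(139951 - 440759\right)}{913792} = 91097 \left(-300808\right) \frac{1}{913792} = \left(-27402706376\right) \frac{1}{913792} = - \frac{3425338297}{114224}$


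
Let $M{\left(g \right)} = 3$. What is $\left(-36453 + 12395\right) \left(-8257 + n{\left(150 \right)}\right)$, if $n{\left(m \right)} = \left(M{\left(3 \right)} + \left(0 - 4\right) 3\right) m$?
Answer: $231125206$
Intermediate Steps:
$n{\left(m \right)} = - 9 m$ ($n{\left(m \right)} = \left(3 + \left(0 - 4\right) 3\right) m = \left(3 - 12\right) m = - 9 m$)
$\left(-36453 + 12395\right) \left(-8257 + n{\left(150 \right)}\right) = \left(-36453 + 12395\right) \left(-8257 - 1350\right) = - 24058 \left(-8257 - 1350\right) = \left(-24058\right) \left(-9607\right) = 231125206$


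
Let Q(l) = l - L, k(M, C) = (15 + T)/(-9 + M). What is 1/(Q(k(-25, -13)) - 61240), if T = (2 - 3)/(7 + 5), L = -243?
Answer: -408/24886955 ≈ -1.6394e-5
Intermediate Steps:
T = -1/12 ≈ -0.083333
k(M, C) = 179/(12*(-9 + M)) (k(M, C) = (15 - 1/12)/(-9 + M) = 179/(12*(-9 + M)))
Q(l) = 243 + l (Q(l) = l - 1*(-243) = l + 243 = 243 + l)
1/(Q(k(-25, -13)) - 61240) = 1/((243 + 179/(12*(-9 - 25))) - 61240) = 1/((243 + (179/12)/(-34)) - 61240) = 1/((243 + (179/12)*(-1/34)) - 61240) = 1/((243 - 179/408) - 61240) = 1/(98965/408 - 61240) = 1/(-24886955/408) = -408/24886955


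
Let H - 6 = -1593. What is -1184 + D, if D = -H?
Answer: 403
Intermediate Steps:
H = -1587 (H = 6 - 1593 = -1587)
D = 1587 (D = -1*(-1587) = 1587)
-1184 + D = -1184 + 1587 = 403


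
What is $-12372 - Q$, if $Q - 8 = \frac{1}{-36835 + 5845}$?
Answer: $- \frac{383656199}{30990} \approx -12380.0$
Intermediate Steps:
$Q = \frac{247919}{30990}$ ($Q = 8 + \frac{1}{-36835 + 5845} = 8 + \frac{1}{-30990} = 8 - \frac{1}{30990} = \frac{247919}{30990} \approx 8.0$)
$-12372 - Q = -12372 - \frac{247919}{30990} = - \frac{383656199}{30990}$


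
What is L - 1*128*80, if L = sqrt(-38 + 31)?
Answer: -10240 + I*sqrt(7) ≈ -10240.0 + 2.6458*I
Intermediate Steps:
L = I*sqrt(7) (L = sqrt(-7) = I*sqrt(7) ≈ 2.6458*I)
L - 1*128*80 = I*sqrt(7) - 1*128*80 = I*sqrt(7) - 128*80 = I*sqrt(7) - 10240 = -10240 + I*sqrt(7)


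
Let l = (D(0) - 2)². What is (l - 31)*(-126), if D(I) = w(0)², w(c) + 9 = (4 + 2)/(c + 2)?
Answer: -141750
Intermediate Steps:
w(c) = -9 + 6/(2 + c) (w(c) = -9 + (4 + 2)/(c + 2) = -9 + 6/(2 + c))
D(I) = 36 (D(I) = (3*(-4 - 3*0)/(2 + 0))² = (3*(-4 + 0)/2)² = (3*(½)*(-4))² = (-6)² = 36)
l = 1156 (l = (36 - 2)² = 34² = 1156)
(l - 31)*(-126) = (1156 - 31)*(-126) = 1125*(-126) = -141750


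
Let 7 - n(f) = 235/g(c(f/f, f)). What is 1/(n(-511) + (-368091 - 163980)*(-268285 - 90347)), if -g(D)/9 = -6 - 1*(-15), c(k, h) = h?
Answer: 81/15456232637434 ≈ 5.2406e-12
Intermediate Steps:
g(D) = -81 (g(D) = -9*(-6 - 1*(-15)) = -9*(-6 + 15) = -9*9 = -81)
n(f) = 802/81 (n(f) = 7 - 235/(-81) = 7 - 235*(-1)/81 = 7 - 1*(-235/81) = 7 + 235/81 = 802/81)
1/(n(-511) + (-368091 - 163980)*(-268285 - 90347)) = 1/(802/81 + (-368091 - 163980)*(-268285 - 90347)) = 1/(802/81 - 532071*(-358632)) = 1/(802/81 + 190817686872) = 1/(15456232637434/81) = 81/15456232637434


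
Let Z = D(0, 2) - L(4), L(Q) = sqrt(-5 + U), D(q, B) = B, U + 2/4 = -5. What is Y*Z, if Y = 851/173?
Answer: 1702/173 - 851*I*sqrt(42)/346 ≈ 9.8382 - 15.94*I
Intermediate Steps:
U = -11/2 (U = -1/2 - 5 = -11/2 ≈ -5.5000)
Y = 851/173 (Y = 851*(1/173) = 851/173 ≈ 4.9191)
L(Q) = I*sqrt(42)/2 (L(Q) = sqrt(-5 - 11/2) = sqrt(-21/2) = I*sqrt(42)/2)
Z = 2 - I*sqrt(42)/2 ≈ 2.0 - 3.2404*I
Y*Z = 851*(2 - I*sqrt(42)/2)/173 = 1702/173 - 851*I*sqrt(42)/346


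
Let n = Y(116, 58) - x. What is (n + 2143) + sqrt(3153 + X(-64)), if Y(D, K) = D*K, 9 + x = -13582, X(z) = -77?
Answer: 22462 + 2*sqrt(769) ≈ 22517.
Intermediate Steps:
x = -13591 (x = -9 - 13582 = -13591)
n = 20319 (n = 116*58 - 1*(-13591) = 6728 + 13591 = 20319)
(n + 2143) + sqrt(3153 + X(-64)) = (20319 + 2143) + sqrt(3153 - 77) = 22462 + sqrt(3076) = 22462 + 2*sqrt(769)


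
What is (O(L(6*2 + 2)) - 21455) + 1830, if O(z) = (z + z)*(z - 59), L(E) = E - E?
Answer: -19625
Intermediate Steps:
L(E) = 0
O(z) = 2*z*(-59 + z) (O(z) = (2*z)*(-59 + z) = 2*z*(-59 + z))
(O(L(6*2 + 2)) - 21455) + 1830 = (2*0*(-59 + 0) - 21455) + 1830 = (2*0*(-59) - 21455) + 1830 = (0 - 21455) + 1830 = -21455 + 1830 = -19625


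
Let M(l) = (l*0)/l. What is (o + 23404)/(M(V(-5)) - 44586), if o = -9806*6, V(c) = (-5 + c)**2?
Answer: 17716/22293 ≈ 0.79469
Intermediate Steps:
M(l) = 0 (M(l) = 0/l = 0)
o = -58836
(o + 23404)/(M(V(-5)) - 44586) = (-58836 + 23404)/(0 - 44586) = -35432/(-44586) = -35432*(-1/44586) = 17716/22293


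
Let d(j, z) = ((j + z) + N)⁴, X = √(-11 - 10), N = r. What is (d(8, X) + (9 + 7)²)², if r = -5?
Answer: -308720 + 102528*I*√21 ≈ -3.0872e+5 + 4.6984e+5*I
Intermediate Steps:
N = -5
X = I*√21 (X = √(-21) = I*√21 ≈ 4.5826*I)
d(j, z) = (-5 + j + z)⁴ (d(j, z) = ((j + z) - 5)⁴ = (-5 + j + z)⁴)
(d(8, X) + (9 + 7)²)² = ((-5 + 8 + I*√21)⁴ + (9 + 7)²)² = ((3 + I*√21)⁴ + 16²)² = ((3 + I*√21)⁴ + 256)² = (256 + (3 + I*√21)⁴)²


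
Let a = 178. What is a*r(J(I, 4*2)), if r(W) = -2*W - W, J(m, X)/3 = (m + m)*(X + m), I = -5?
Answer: 48060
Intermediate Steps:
J(m, X) = 6*m*(X + m) (J(m, X) = 3*((m + m)*(X + m)) = 3*((2*m)*(X + m)) = 3*(2*m*(X + m)) = 6*m*(X + m))
r(W) = -3*W
a*r(J(I, 4*2)) = 178*(-18*(-5)*(4*2 - 5)) = 178*(-18*(-5)*(8 - 5)) = 178*(-18*(-5)*3) = 178*(-3*(-90)) = 178*270 = 48060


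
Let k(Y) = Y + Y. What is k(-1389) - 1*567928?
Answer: -570706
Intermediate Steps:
k(Y) = 2*Y
k(-1389) - 1*567928 = 2*(-1389) - 1*567928 = -2778 - 567928 = -570706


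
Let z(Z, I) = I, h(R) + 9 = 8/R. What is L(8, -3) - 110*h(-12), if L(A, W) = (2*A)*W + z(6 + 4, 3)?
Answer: 3055/3 ≈ 1018.3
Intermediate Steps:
h(R) = -9 + 8/R
L(A, W) = 3 + 2*A*W (L(A, W) = (2*A)*W + 3 = 2*A*W + 3 = 3 + 2*A*W)
L(8, -3) - 110*h(-12) = (3 + 2*8*(-3)) - 110*(-9 + 8/(-12)) = (3 - 48) - 110*(-9 + 8*(-1/12)) = -45 - 110*(-9 - 2/3) = -45 - 110*(-29/3) = -45 + 3190/3 = 3055/3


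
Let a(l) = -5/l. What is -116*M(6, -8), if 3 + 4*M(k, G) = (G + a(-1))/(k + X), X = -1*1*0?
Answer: 203/2 ≈ 101.50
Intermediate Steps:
X = 0 (X = -1*0 = 0)
M(k, G) = -¾ + (5 + G)/(4*k) (M(k, G) = -¾ + ((G - 5/(-1))/(k + 0))/4 = -¾ + ((G - 5*(-1))/k)/4 = -¾ + ((G + 5)/k)/4 = -¾ + ((5 + G)/k)/4 = -¾ + (5 + G)/(4*k))
-116*M(6, -8) = -29*(5 - 8 - 3*6)/6 = -29*(5 - 8 - 18)/6 = -29*(-21)/6 = -116*(-7/8) = 203/2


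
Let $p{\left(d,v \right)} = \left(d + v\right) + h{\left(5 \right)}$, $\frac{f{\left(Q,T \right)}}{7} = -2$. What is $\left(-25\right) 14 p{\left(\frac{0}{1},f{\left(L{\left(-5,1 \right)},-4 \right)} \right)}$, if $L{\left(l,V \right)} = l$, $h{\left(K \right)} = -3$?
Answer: $5950$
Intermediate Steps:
$f{\left(Q,T \right)} = -14$ ($f{\left(Q,T \right)} = 7 \left(-2\right) = -14$)
$p{\left(d,v \right)} = -3 + d + v$ ($p{\left(d,v \right)} = \left(d + v\right) - 3 = -3 + d + v$)
$\left(-25\right) 14 p{\left(\frac{0}{1},f{\left(L{\left(-5,1 \right)},-4 \right)} \right)} = \left(-25\right) 14 \left(-3 + \frac{0}{1} - 14\right) = - 350 \left(-3 + 0 \cdot 1 - 14\right) = - 350 \left(-3 + 0 - 14\right) = \left(-350\right) \left(-17\right) = 5950$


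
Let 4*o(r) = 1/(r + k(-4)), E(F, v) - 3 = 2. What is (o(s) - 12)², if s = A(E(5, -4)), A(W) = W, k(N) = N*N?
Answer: 1014049/7056 ≈ 143.71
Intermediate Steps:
k(N) = N²
E(F, v) = 5 (E(F, v) = 3 + 2 = 5)
s = 5
o(r) = 1/(4*(16 + r)) (o(r) = 1/(4*(r + (-4)²)) = 1/(4*(r + 16)) = 1/(4*(16 + r)))
(o(s) - 12)² = (1/(4*(16 + 5)) - 12)² = ((¼)/21 - 12)² = ((¼)*(1/21) - 12)² = (1/84 - 12)² = (-1007/84)² = 1014049/7056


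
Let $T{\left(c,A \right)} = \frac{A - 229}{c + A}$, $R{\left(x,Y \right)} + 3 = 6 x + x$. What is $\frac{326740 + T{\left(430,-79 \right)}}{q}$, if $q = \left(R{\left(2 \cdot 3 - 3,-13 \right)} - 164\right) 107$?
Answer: $- \frac{57342716}{2741661} \approx -20.915$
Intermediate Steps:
$R{\left(x,Y \right)} = -3 + 7 x$ ($R{\left(x,Y \right)} = -3 + \left(6 x + x\right) = -3 + 7 x$)
$T{\left(c,A \right)} = \frac{-229 + A}{A + c}$
$q = -15622$ ($q = \left(\left(-3 + 7 \left(2 \cdot 3 - 3\right)\right) - 164\right) 107 = \left(\left(-3 + 7 \left(6 - 3\right)\right) - 164\right) 107 = \left(\left(-3 + 7 \cdot 3\right) - 164\right) 107 = \left(\left(-3 + 21\right) - 164\right) 107 = \left(18 - 164\right) 107 = \left(-146\right) 107 = -15622$)
$\frac{326740 + T{\left(430,-79 \right)}}{q} = \frac{326740 + \frac{-229 - 79}{-79 + 430}}{-15622} = \left(326740 + \frac{1}{351} \left(-308\right)\right) \left(- \frac{1}{15622}\right) = \left(326740 - \frac{308}{351}\right) \left(- \frac{1}{15622}\right) = \frac{114685432}{351} \left(- \frac{1}{15622}\right) = - \frac{57342716}{2741661}$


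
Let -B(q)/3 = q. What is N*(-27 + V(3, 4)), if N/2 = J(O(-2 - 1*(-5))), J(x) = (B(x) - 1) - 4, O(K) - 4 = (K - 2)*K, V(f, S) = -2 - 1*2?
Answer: 1612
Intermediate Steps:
V(f, S) = -4 (V(f, S) = -2 - 2 = -4)
B(q) = -3*q
O(K) = 4 + K*(-2 + K) (O(K) = 4 + (K - 2)*K = 4 + (-2 + K)*K = 4 + K*(-2 + K))
J(x) = -5 - 3*x (J(x) = (-3*x - 1) - 4 = (-1 - 3*x) - 4 = -5 - 3*x)
N = -52 (N = 2*(-5 - 3*(4 + (-2 - 1*(-5))**2 - 2*(-2 - 1*(-5)))) = 2*(-5 - 3*(4 + (-2 + 5)**2 - 2*(-2 + 5))) = 2*(-5 - 3*(4 + 3**2 - 2*3)) = 2*(-5 - 3*(4 + 9 - 6)) = 2*(-5 - 3*7) = 2*(-5 - 21) = 2*(-26) = -52)
N*(-27 + V(3, 4)) = -52*(-27 - 4) = -52*(-31) = 1612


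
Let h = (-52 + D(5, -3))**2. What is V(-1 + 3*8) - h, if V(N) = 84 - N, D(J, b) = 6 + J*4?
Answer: -615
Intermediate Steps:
D(J, b) = 6 + 4*J
h = 676 (h = (-52 + (6 + 4*5))**2 = (-52 + (6 + 20))**2 = (-52 + 26)**2 = (-26)**2 = 676)
V(-1 + 3*8) - h = (84 - (-1 + 3*8)) - 1*676 = (84 - (-1 + 24)) - 676 = (84 - 1*23) - 676 = (84 - 23) - 676 = 61 - 676 = -615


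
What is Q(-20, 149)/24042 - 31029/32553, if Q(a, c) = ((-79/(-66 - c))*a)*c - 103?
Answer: -3750541007/3739276302 ≈ -1.0030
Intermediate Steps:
Q(a, c) = -103 - 79*a*c/(-66 - c) (Q(a, c) = (-79*a/(-66 - c))*c - 103 = -79*a*c/(-66 - c) - 103 = -103 - 79*a*c/(-66 - c))
Q(-20, 149)/24042 - 31029/32553 = ((-6798 - 103*149 + 79*(-20)*149)/(66 + 149))/24042 - 31029/32553 = ((-6798 - 15347 - 235420)/215)*(1/24042) - 31029*1/32553 = ((1/215)*(-257565))*(1/24042) - 10343/10851 = -51513/43*1/24042 - 10343/10851 = -17171/344602 - 10343/10851 = -3750541007/3739276302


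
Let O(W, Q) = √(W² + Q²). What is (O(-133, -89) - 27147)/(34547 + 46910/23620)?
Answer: -64121214/81604705 + 2362*√25610/81604705 ≈ -0.78112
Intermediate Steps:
O(W, Q) = √(Q² + W²)
(O(-133, -89) - 27147)/(34547 + 46910/23620) = (√((-89)² + (-133)²) - 27147)/(34547 + 46910/23620) = (√(7921 + 17689) - 27147)/(34547 + 46910*(1/23620)) = (√25610 - 27147)/(34547 + 4691/2362) = (-27147 + √25610)/(81604705/2362) = (-27147 + √25610)*(2362/81604705) = -64121214/81604705 + 2362*√25610/81604705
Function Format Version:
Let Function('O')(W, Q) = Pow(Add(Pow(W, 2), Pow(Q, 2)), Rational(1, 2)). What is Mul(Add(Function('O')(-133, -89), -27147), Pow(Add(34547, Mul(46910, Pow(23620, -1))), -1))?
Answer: Add(Rational(-64121214, 81604705), Mul(Rational(2362, 81604705), Pow(25610, Rational(1, 2)))) ≈ -0.78112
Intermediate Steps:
Function('O')(W, Q) = Pow(Add(Pow(Q, 2), Pow(W, 2)), Rational(1, 2))
Mul(Add(Function('O')(-133, -89), -27147), Pow(Add(34547, Mul(46910, Pow(23620, -1))), -1)) = Mul(Add(Pow(Add(Pow(-89, 2), Pow(-133, 2)), Rational(1, 2)), -27147), Pow(Add(34547, Mul(46910, Pow(23620, -1))), -1)) = Mul(Add(Pow(Add(7921, 17689), Rational(1, 2)), -27147), Pow(Add(34547, Mul(46910, Rational(1, 23620))), -1)) = Mul(Add(Pow(25610, Rational(1, 2)), -27147), Pow(Add(34547, Rational(4691, 2362)), -1)) = Mul(Add(-27147, Pow(25610, Rational(1, 2))), Pow(Rational(81604705, 2362), -1)) = Mul(Add(-27147, Pow(25610, Rational(1, 2))), Rational(2362, 81604705)) = Add(Rational(-64121214, 81604705), Mul(Rational(2362, 81604705), Pow(25610, Rational(1, 2))))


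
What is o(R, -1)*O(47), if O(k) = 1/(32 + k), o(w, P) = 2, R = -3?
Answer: 2/79 ≈ 0.025316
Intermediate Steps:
o(R, -1)*O(47) = 2/(32 + 47) = 2/79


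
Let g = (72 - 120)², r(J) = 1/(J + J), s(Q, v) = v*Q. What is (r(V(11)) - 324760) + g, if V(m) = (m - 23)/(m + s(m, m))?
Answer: -644923/2 ≈ -3.2246e+5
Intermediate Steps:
s(Q, v) = Q*v
V(m) = (-23 + m)/(m + m²) (V(m) = (m - 23)/(m + m*m) = (-23 + m)/(m + m²))
r(J) = 1/(2*J)
g = 2304 (g = (-48)² = 2304)
(r(V(11)) - 324760) + g = (1/(2*(((-23 + 11)/(11*(1 + 11))))) - 324760) + 2304 = (1/(2*(((1/11)*(-12)/12))) - 324760) + 2304 = (1/(2*(((1/11)*(1/12)*(-12)))) - 324760) + 2304 = (1/(2*(-1/11)) - 324760) + 2304 = ((½)*(-11) - 324760) + 2304 = (-11/2 - 324760) + 2304 = -649531/2 + 2304 = -644923/2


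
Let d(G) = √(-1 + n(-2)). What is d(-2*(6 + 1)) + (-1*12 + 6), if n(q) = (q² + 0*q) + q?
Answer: -5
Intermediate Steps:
n(q) = q + q² (n(q) = (q² + 0) + q = q² + q = q + q²)
d(G) = 1 (d(G) = √(-1 - 2*(1 - 2)) = √(-1 - 2*(-1)) = √(-1 + 2) = √1 = 1)
d(-2*(6 + 1)) + (-1*12 + 6) = 1 + (-1*12 + 6) = 1 + (-12 + 6) = 1 - 6 = -5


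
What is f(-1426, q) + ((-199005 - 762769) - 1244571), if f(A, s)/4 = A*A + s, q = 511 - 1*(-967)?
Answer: 5933471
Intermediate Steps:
q = 1478 (q = 511 + 967 = 1478)
f(A, s) = 4*s + 4*A² (f(A, s) = 4*(A*A + s) = 4*(A² + s) = 4*(s + A²) = 4*s + 4*A²)
f(-1426, q) + ((-199005 - 762769) - 1244571) = (4*1478 + 4*(-1426)²) + ((-199005 - 762769) - 1244571) = (5912 + 4*2033476) + (-961774 - 1244571) = (5912 + 8133904) - 2206345 = 8139816 - 2206345 = 5933471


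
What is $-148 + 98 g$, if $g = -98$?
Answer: $-9752$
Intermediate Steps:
$-148 + 98 g = -148 + 98 \left(-98\right) = -148 - 9604 = -9752$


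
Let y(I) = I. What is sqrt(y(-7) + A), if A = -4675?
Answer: I*sqrt(4682) ≈ 68.425*I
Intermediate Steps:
sqrt(y(-7) + A) = sqrt(-7 - 4675) = sqrt(-4682) = I*sqrt(4682)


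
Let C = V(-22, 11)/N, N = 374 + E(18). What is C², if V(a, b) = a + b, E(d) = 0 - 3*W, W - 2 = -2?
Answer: 1/1156 ≈ 0.00086505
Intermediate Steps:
W = 0 (W = 2 - 2 = 0)
E(d) = 0 (E(d) = 0 - 3*0 = 0 + 0 = 0)
N = 374 (N = 374 + 0 = 374)
C = -1/34 (C = (-22 + 11)/374 = -11*1/374 = -1/34 ≈ -0.029412)
C² = (-1/34)² = 1/1156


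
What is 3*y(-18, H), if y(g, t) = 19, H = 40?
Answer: 57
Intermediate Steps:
3*y(-18, H) = 3*19 = 57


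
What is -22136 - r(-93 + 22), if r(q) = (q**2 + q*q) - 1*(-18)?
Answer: -32236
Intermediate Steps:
r(q) = 18 + 2*q**2 (r(q) = (q**2 + q**2) + 18 = 2*q**2 + 18 = 18 + 2*q**2)
-22136 - r(-93 + 22) = -22136 - (18 + 2*(-93 + 22)**2) = -22136 - (18 + 2*(-71)**2) = -22136 - (18 + 2*5041) = -22136 - (18 + 10082) = -22136 - 1*10100 = -22136 - 10100 = -32236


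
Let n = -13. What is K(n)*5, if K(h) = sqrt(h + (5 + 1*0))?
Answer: 10*I*sqrt(2) ≈ 14.142*I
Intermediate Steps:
K(h) = sqrt(5 + h) (K(h) = sqrt(h + (5 + 0)) = sqrt(h + 5) = sqrt(5 + h))
K(n)*5 = sqrt(5 - 13)*5 = sqrt(-8)*5 = (2*I*sqrt(2))*5 = 10*I*sqrt(2)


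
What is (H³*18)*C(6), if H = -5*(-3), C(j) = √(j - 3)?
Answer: 60750*√3 ≈ 1.0522e+5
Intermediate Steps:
C(j) = √(-3 + j)
H = 15
(H³*18)*C(6) = (15³*18)*√(-3 + 6) = (3375*18)*√3 = 60750*√3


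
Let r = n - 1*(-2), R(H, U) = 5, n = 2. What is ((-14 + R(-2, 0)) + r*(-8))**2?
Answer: 1681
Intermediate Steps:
r = 4 (r = 2 - 1*(-2) = 2 + 2 = 4)
((-14 + R(-2, 0)) + r*(-8))**2 = ((-14 + 5) + 4*(-8))**2 = (-9 - 32)**2 = (-41)**2 = 1681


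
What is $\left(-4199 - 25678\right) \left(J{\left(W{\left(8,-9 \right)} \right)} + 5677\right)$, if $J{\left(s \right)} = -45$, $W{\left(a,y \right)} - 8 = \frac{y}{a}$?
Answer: $-168267264$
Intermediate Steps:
$W{\left(a,y \right)} = 8 + \frac{y}{a}$
$\left(-4199 - 25678\right) \left(J{\left(W{\left(8,-9 \right)} \right)} + 5677\right) = \left(-4199 - 25678\right) \left(-45 + 5677\right) = \left(-29877\right) 5632 = -168267264$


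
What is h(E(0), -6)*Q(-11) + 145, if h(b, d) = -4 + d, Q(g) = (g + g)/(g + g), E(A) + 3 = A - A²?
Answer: 135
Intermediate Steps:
E(A) = -3 + A - A² (E(A) = -3 + (A - A²) = -3 + A - A²)
Q(g) = 1 (Q(g) = (2*g)/((2*g)) = (2*g)*(1/(2*g)) = 1)
h(E(0), -6)*Q(-11) + 145 = (-4 - 6)*1 + 145 = -10*1 + 145 = -10 + 145 = 135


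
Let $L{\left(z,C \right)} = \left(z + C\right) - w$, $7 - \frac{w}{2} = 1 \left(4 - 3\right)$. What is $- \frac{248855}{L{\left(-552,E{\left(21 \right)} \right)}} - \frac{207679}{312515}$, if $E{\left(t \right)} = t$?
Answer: $\frac{77658150628}{169695645} \approx 457.63$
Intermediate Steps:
$w = 12$ ($w = 14 - 2 \cdot 1 \left(4 - 3\right) = 14 - 2 \cdot 1 \cdot 1 = 14 - 2 = 12$)
$L{\left(z,C \right)} = -12 + C + z$ ($L{\left(z,C \right)} = \left(z + C\right) - 12 = \left(C + z\right) - 12 = -12 + C + z$)
$- \frac{248855}{L{\left(-552,E{\left(21 \right)} \right)}} - \frac{207679}{312515} = - \frac{248855}{-12 + 21 - 552} - \frac{207679}{312515} = - \frac{248855}{-543} - \frac{207679}{312515} = \left(-248855\right) \left(- \frac{1}{543}\right) - \frac{207679}{312515} = \frac{248855}{543} - \frac{207679}{312515} = \frac{77658150628}{169695645}$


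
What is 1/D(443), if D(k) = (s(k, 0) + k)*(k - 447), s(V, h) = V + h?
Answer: -1/3544 ≈ -0.00028217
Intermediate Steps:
D(k) = 2*k*(-447 + k) (D(k) = ((k + 0) + k)*(k - 447) = (k + k)*(-447 + k) = (2*k)*(-447 + k) = 2*k*(-447 + k))
1/D(443) = 1/(2*443*(-447 + 443)) = 1/(2*443*(-4)) = 1/(-3544) = -1/3544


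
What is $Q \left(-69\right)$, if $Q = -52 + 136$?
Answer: $-5796$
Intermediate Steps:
$Q = 84$
$Q \left(-69\right) = 84 \left(-69\right) = -5796$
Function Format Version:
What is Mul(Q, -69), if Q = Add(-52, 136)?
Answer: -5796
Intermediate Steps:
Q = 84
Mul(Q, -69) = Mul(84, -69) = -5796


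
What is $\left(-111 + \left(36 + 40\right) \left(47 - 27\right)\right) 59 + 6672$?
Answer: $89803$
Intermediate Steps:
$\left(-111 + \left(36 + 40\right) \left(47 - 27\right)\right) 59 + 6672 = \left(-111 + 76 \cdot 20\right) 59 + 6672 = \left(-111 + 1520\right) 59 + 6672 = 1409 \cdot 59 + 6672 = 83131 + 6672 = 89803$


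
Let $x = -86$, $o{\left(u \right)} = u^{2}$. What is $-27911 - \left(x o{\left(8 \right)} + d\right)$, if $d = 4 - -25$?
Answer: $-22436$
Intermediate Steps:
$d = 29$ ($d = 4 + 25 = 29$)
$-27911 - \left(x o{\left(8 \right)} + d\right) = -27911 - \left(- 86 \cdot 8^{2} + 29\right) = -27911 - \left(\left(-86\right) 64 + 29\right) = -27911 - \left(-5504 + 29\right) = -27911 - -5475 = -27911 + 5475 = -22436$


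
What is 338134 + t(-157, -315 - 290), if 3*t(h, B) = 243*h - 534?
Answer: 325239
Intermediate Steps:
t(h, B) = -178 + 81*h (t(h, B) = (243*h - 534)/3 = (-534 + 243*h)/3 = -178 + 81*h)
338134 + t(-157, -315 - 290) = 338134 + (-178 + 81*(-157)) = 338134 + (-178 - 12717) = 338134 - 12895 = 325239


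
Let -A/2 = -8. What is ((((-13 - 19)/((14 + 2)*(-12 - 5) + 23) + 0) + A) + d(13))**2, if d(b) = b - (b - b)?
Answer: 52606009/62001 ≈ 848.47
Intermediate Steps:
A = 16 (A = -2*(-8) = 16)
d(b) = b (d(b) = b - 1*0 = b + 0 = b)
((((-13 - 19)/((14 + 2)*(-12 - 5) + 23) + 0) + A) + d(13))**2 = ((((-13 - 19)/((14 + 2)*(-12 - 5) + 23) + 0) + 16) + 13)**2 = (((-32/(16*(-17) + 23) + 0) + 16) + 13)**2 = (((-32/(-272 + 23) + 0) + 16) + 13)**2 = (((-32/(-249) + 0) + 16) + 13)**2 = (((-32*(-1/249) + 0) + 16) + 13)**2 = (((32/249 + 0) + 16) + 13)**2 = ((32/249 + 16) + 13)**2 = (4016/249 + 13)**2 = (7253/249)**2 = 52606009/62001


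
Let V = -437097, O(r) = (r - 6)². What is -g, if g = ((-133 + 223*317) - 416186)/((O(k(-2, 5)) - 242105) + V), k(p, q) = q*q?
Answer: -345628/678841 ≈ -0.50914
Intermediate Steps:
k(p, q) = q²
O(r) = (-6 + r)²
g = 345628/678841 (g = ((-133 + 223*317) - 416186)/(((-6 + 5²)² - 242105) - 437097) = ((-133 + 70691) - 416186)/(((-6 + 25)² - 242105) - 437097) = (70558 - 416186)/((19² - 242105) - 437097) = -345628/((361 - 242105) - 437097) = -345628/(-241744 - 437097) = -345628/(-678841) = -345628*(-1/678841) = 345628/678841 ≈ 0.50914)
-g = -1*345628/678841 = -345628/678841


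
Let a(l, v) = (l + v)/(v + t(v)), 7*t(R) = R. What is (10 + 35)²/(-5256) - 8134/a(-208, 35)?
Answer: 189971315/101032 ≈ 1880.3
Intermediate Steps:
t(R) = R/7
a(l, v) = 7*(l + v)/(8*v) (a(l, v) = (l + v)/(v + v/7) = (l + v)/((8*v/7)) = (l + v)*(7/(8*v)) = 7*(l + v)/(8*v))
(10 + 35)²/(-5256) - 8134/a(-208, 35) = (10 + 35)²/(-5256) - 8134*40/(-208 + 35) = 45²*(-1/5256) - 8134/((7/8)*(1/35)*(-173)) = 2025*(-1/5256) - 8134/(-173/40) = -225/584 - 8134*(-40/173) = -225/584 + 325360/173 = 189971315/101032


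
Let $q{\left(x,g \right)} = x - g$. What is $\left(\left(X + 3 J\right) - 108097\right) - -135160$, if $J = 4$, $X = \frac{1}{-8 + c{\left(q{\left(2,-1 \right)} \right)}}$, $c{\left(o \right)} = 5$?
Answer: $\frac{81224}{3} \approx 27075.0$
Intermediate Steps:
$X = - \frac{1}{3}$ ($X = \frac{1}{-8 + 5} = \frac{1}{-3} = - \frac{1}{3} \approx -0.33333$)
$\left(\left(X + 3 J\right) - 108097\right) - -135160 = \left(\left(- \frac{1}{3} + 3 \cdot 4\right) - 108097\right) - -135160 = \left(\left(- \frac{1}{3} + 12\right) - 108097\right) + 135160 = \left(\frac{35}{3} - 108097\right) + 135160 = - \frac{324256}{3} + 135160 = \frac{81224}{3}$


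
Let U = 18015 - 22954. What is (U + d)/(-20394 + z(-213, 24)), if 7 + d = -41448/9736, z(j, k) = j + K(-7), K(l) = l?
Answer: 6024463/25087238 ≈ 0.24014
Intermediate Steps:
z(j, k) = -7 + j (z(j, k) = j - 7 = -7 + j)
d = -13700/1217 (d = -7 - 41448/9736 = -7 - 41448*1/9736 = -7 - 5181/1217 = -13700/1217 ≈ -11.257)
U = -4939
(U + d)/(-20394 + z(-213, 24)) = (-4939 - 13700/1217)/(-20394 + (-7 - 213)) = -6024463/(1217*(-20394 - 220)) = -6024463/1217/(-20614) = -6024463/1217*(-1/20614) = 6024463/25087238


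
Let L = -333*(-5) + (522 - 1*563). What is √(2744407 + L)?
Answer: √2746031 ≈ 1657.1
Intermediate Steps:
L = 1624 (L = 1665 + (522 - 563) = 1665 - 41 = 1624)
√(2744407 + L) = √(2744407 + 1624) = √2746031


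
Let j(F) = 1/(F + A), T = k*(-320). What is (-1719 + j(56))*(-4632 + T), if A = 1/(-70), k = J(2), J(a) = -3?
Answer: 24737129352/3919 ≈ 6.3121e+6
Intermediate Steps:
k = -3
A = -1/70 ≈ -0.014286
T = 960 (T = -3*(-320) = 960)
j(F) = 1/(-1/70 + F) (j(F) = 1/(F - 1/70) = 1/(-1/70 + F))
(-1719 + j(56))*(-4632 + T) = (-1719 + 70/(-1 + 70*56))*(-4632 + 960) = (-1719 + 70/(-1 + 3920))*(-3672) = (-1719 + 70/3919)*(-3672) = -6736691/3919*(-3672) = 24737129352/3919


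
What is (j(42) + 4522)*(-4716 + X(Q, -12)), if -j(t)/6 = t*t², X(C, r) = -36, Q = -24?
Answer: 2090908512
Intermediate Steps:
j(t) = -6*t³ (j(t) = -6*t*t² = -6*t³)
(j(42) + 4522)*(-4716 + X(Q, -12)) = (-6*42³ + 4522)*(-4716 - 36) = (-6*74088 + 4522)*(-4752) = (-444528 + 4522)*(-4752) = -440006*(-4752) = 2090908512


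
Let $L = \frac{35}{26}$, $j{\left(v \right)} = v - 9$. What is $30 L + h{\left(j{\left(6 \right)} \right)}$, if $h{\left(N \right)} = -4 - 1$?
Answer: $\frac{460}{13} \approx 35.385$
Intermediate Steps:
$j{\left(v \right)} = -9 + v$ ($j{\left(v \right)} = v - 9 = -9 + v$)
$h{\left(N \right)} = -5$ ($h{\left(N \right)} = -4 - 1 = -5$)
$L = \frac{35}{26}$ ($L = 35 \cdot \frac{1}{26} = \frac{35}{26} \approx 1.3462$)
$30 L + h{\left(j{\left(6 \right)} \right)} = 30 \cdot \frac{35}{26} - 5 = \frac{525}{13} - 5 = \frac{460}{13}$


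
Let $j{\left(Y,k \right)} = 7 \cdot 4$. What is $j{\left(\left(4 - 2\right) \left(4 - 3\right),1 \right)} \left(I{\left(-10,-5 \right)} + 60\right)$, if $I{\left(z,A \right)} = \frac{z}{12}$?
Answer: $\frac{4970}{3} \approx 1656.7$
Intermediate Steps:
$j{\left(Y,k \right)} = 28$
$I{\left(z,A \right)} = \frac{z}{12}$ ($I{\left(z,A \right)} = z \frac{1}{12} = \frac{z}{12}$)
$j{\left(\left(4 - 2\right) \left(4 - 3\right),1 \right)} \left(I{\left(-10,-5 \right)} + 60\right) = 28 \left(\frac{1}{12} \left(-10\right) + 60\right) = 28 \left(- \frac{5}{6} + 60\right) = 28 \cdot \frac{355}{6} = \frac{4970}{3}$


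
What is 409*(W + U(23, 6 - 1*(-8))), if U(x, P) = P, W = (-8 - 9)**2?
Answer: 123927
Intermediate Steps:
W = 289 (W = (-17)**2 = 289)
409*(W + U(23, 6 - 1*(-8))) = 409*(289 + (6 - 1*(-8))) = 409*(289 + (6 + 8)) = 409*(289 + 14) = 409*303 = 123927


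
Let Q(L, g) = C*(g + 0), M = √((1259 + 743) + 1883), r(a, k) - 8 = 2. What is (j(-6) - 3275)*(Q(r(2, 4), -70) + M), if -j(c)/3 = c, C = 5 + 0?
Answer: 1139950 - 3257*√3885 ≈ 9.3694e+5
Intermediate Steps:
C = 5
j(c) = -3*c
r(a, k) = 10 (r(a, k) = 8 + 2 = 10)
M = √3885 (M = √(2002 + 1883) = √3885 ≈ 62.330)
Q(L, g) = 5*g (Q(L, g) = 5*(g + 0) = 5*g)
(j(-6) - 3275)*(Q(r(2, 4), -70) + M) = (-3*(-6) - 3275)*(5*(-70) + √3885) = (18 - 3275)*(-350 + √3885) = -3257*(-350 + √3885) = 1139950 - 3257*√3885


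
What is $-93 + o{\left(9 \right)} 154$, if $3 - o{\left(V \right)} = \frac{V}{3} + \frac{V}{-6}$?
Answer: $138$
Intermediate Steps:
$o{\left(V \right)} = 3 - \frac{V}{6}$ ($o{\left(V \right)} = 3 - \left(\frac{V}{3} + \frac{V}{-6}\right) = 3 - \left(V \frac{1}{3} + V \left(- \frac{1}{6}\right)\right) = 3 - \left(\frac{V}{3} - \frac{V}{6}\right) = 3 - \frac{V}{6}$)
$-93 + o{\left(9 \right)} 154 = -93 + \left(3 - \frac{3}{2}\right) 154 = -93 + \frac{3}{2} \cdot 154 = -93 + 231 = 138$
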